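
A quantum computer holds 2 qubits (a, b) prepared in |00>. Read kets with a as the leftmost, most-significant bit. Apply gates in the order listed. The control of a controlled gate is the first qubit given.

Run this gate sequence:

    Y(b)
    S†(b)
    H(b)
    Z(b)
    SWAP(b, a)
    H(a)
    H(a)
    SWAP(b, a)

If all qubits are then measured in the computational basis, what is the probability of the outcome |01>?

Outcome |01> occurs with probability 1/2. Key observation: steps 5-8 multiply out to the identity, so the circuit reduces to the remaining gates.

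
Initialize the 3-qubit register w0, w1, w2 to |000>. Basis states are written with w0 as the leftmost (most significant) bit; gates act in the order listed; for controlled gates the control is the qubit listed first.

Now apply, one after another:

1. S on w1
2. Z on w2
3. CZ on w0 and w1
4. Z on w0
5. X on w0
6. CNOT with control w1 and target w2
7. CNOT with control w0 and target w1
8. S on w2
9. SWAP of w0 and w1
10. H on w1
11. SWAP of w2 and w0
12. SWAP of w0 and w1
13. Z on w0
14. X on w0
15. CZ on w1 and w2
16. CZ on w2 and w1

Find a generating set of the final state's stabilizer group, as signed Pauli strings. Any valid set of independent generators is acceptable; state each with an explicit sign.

The final state is stabilized by the group generated by +XII, +IZI, -IIZ; other independent generating sets are equally valid.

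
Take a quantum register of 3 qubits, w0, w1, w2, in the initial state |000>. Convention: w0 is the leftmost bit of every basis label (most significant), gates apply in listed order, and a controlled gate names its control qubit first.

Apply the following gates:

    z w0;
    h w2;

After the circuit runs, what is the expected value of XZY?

In the final state, XZY has expectation 0.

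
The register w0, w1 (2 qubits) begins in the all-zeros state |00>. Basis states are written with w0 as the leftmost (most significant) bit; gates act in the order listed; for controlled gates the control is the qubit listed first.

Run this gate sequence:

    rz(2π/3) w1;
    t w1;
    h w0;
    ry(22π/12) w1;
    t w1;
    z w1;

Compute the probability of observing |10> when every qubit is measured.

A full measurement returns |10> with probability sqrt(3)/8 + 1/4.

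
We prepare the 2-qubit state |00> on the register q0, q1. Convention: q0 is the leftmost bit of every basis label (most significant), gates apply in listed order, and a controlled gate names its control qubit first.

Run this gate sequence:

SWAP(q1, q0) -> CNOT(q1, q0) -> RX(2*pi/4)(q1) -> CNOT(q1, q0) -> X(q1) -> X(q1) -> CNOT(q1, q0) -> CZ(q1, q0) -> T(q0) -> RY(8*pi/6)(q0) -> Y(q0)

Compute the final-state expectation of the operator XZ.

In the final state, XZ has expectation 0. Key observation: steps 4-7 multiply out to the identity, so the circuit reduces to the remaining gates.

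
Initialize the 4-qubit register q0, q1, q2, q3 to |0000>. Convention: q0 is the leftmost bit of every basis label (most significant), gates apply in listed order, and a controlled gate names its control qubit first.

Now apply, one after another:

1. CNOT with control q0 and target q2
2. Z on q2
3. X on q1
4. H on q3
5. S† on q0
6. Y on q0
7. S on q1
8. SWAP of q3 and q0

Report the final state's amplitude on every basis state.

The resulting statevector has amplitude -sqrt(2)/2 on |0101>, -sqrt(2)/2 on |1101>, and 0 on every other basis state.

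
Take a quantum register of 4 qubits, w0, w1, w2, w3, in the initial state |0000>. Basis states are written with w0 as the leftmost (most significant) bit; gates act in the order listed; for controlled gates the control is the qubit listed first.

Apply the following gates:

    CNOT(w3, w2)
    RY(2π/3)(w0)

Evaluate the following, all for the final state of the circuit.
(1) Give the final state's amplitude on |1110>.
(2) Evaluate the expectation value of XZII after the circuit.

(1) The amplitude on |1110> is 0.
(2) The observable XZII averages to sqrt(3)/2.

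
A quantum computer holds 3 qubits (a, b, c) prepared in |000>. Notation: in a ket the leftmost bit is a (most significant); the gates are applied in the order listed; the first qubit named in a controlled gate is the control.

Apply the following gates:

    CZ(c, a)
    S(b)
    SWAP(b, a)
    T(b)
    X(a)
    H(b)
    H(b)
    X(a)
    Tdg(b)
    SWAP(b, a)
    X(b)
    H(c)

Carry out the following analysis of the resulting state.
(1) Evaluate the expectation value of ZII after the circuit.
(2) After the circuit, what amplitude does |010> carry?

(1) The expectation value of ZII is 1. Key observation: gates 3-10 undo each other exactly, leaving only the rest of the circuit to track.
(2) |010> carries amplitude sqrt(2)/2 in the final state.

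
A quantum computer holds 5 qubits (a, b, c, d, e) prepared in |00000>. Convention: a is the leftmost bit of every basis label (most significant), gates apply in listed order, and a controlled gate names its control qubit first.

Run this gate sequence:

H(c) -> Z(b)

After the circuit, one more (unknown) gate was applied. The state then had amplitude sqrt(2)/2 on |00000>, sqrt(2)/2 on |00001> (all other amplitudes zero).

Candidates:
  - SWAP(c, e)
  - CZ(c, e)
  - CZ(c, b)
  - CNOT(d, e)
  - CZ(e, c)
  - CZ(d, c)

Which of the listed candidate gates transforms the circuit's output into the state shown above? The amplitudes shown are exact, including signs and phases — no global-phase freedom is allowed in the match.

The unique candidate consistent with the amplitudes is SWAP(c, e).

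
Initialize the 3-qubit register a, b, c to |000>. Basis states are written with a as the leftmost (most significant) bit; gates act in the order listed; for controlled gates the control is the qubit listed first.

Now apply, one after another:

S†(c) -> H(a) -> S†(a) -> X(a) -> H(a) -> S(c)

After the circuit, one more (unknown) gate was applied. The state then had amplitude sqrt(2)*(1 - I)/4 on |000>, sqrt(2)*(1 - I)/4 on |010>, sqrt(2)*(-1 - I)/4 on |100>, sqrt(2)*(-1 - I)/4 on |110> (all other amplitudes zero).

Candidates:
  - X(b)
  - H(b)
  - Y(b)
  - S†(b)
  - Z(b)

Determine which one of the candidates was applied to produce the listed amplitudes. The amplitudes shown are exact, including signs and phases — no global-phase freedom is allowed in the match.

The applied gate was H(b).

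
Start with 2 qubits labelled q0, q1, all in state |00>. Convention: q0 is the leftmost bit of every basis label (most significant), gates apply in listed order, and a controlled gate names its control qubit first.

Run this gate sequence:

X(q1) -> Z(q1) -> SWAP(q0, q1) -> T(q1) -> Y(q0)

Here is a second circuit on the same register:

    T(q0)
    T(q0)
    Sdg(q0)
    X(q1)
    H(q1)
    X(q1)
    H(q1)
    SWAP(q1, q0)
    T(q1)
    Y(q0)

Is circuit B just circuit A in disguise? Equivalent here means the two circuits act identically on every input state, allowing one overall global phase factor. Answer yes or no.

Yes: on every input state the two circuits agree up to one overall phase factor.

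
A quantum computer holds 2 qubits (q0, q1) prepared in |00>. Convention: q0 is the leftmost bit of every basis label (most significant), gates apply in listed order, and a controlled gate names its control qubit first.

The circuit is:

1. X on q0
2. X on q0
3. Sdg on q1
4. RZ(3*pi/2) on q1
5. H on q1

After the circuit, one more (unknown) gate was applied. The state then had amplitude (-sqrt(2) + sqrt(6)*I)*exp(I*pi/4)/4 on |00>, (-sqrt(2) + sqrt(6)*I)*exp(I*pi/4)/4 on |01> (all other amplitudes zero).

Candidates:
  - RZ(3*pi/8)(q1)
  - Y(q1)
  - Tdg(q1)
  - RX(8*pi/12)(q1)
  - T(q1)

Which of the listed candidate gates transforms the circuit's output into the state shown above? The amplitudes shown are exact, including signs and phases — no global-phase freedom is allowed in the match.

The applied gate was RX(8*pi/12)(q1). Key observation: steps 1-2 multiply out to the identity, so the circuit reduces to the remaining gates.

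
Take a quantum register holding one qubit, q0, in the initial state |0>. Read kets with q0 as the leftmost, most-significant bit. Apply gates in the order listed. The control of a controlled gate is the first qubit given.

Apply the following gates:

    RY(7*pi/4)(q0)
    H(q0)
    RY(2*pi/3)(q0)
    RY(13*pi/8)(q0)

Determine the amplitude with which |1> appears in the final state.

The final state's coefficient on |1> equals -sqrt(6)*sqrt(1/2 - sqrt(2)/4)*cos(3*pi/16)/4 - sqrt(2)*sqrt(sqrt(2)/4 + 1/2)*sin(3*pi/16)/4 + sqrt(2)*sqrt(1/2 - sqrt(2)/4)*sin(3*pi/16)/4 + sqrt(2)*sqrt(1/2 - sqrt(2)/4)*cos(3*pi/16)/4 + sqrt(6)*sqrt(1/2 - sqrt(2)/4)*sin(3*pi/16)/4 + sqrt(2)*sqrt(sqrt(2)/4 + 1/2)*cos(3*pi/16)/4 + sqrt(6)*sqrt(sqrt(2)/4 + 1/2)*sin(3*pi/16)/4 + sqrt(6)*sqrt(sqrt(2)/4 + 1/2)*cos(3*pi/16)/4.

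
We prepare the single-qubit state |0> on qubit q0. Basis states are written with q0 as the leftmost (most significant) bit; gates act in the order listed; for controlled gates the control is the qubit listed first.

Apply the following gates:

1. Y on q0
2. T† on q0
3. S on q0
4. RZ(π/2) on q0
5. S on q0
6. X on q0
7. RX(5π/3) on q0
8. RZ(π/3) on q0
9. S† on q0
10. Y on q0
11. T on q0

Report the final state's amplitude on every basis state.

The resulting statevector has amplitude exp(I*pi/6)/2 on |0>, -sqrt(3)*exp(I*pi/12)/2 on |1>.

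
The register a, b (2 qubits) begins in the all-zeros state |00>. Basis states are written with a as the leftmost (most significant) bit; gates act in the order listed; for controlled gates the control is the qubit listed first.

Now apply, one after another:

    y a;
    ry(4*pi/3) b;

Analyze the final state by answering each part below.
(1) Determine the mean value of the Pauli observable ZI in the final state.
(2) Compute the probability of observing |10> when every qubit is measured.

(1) In the final state, ZI has expectation -1.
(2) A full measurement returns |10> with probability 1/4.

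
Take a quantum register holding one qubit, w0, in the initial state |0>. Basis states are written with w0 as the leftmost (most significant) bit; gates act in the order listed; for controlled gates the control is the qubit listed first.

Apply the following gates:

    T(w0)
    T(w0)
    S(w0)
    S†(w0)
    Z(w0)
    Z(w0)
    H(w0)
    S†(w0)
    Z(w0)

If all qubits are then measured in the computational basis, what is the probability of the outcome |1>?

Outcome |1> occurs with probability 1/2.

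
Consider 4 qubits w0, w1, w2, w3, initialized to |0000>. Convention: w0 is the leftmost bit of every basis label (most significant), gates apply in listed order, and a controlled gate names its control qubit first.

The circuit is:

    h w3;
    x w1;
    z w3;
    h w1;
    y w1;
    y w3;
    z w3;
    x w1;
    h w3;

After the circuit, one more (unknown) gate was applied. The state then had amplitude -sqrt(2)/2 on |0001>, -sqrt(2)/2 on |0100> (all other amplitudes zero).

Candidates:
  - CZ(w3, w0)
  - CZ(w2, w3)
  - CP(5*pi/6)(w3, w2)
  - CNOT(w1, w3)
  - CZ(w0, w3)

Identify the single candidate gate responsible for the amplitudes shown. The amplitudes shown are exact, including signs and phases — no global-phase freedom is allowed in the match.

It was CNOT(w1, w3) that produced the state shown.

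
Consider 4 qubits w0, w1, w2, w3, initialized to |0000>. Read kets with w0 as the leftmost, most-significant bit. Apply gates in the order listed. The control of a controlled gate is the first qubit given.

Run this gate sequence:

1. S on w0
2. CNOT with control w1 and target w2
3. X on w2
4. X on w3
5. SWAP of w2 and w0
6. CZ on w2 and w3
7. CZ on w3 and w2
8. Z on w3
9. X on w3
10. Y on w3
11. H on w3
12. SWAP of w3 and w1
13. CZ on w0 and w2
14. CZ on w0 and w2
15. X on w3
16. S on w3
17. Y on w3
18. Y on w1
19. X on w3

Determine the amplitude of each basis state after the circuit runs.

The final amplitudes are sqrt(2)/2 on |1001>, sqrt(2)/2 on |1101>, and 0 on every other basis state.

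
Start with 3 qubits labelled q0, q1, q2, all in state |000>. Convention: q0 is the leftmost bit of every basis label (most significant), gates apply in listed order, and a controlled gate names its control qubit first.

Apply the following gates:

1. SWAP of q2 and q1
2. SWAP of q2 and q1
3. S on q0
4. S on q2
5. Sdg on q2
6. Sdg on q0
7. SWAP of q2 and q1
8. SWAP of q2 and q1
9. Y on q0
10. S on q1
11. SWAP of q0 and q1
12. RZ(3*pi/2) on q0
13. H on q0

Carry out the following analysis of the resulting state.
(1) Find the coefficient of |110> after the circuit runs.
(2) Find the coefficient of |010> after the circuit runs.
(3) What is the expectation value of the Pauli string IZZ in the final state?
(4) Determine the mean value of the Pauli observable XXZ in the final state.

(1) The final state's coefficient on |110> equals -sqrt(2)*exp(3*I*pi/4)/2. Key observation: the block from step 1 through step 8 cancels to the identity and can be dropped.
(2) The final state's coefficient on |010> equals -sqrt(2)*exp(3*I*pi/4)/2.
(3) The expectation value of IZZ is -1.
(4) In the final state, XXZ has expectation 0.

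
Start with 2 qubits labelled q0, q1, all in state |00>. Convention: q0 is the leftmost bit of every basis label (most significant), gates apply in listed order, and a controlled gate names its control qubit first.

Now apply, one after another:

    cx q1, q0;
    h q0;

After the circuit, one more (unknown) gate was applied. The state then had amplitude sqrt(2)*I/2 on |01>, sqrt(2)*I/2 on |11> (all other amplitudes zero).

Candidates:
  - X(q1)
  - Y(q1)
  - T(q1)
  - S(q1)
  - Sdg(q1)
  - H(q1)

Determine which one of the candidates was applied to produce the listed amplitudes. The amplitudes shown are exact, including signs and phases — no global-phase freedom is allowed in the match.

It was Y(q1) that produced the state shown.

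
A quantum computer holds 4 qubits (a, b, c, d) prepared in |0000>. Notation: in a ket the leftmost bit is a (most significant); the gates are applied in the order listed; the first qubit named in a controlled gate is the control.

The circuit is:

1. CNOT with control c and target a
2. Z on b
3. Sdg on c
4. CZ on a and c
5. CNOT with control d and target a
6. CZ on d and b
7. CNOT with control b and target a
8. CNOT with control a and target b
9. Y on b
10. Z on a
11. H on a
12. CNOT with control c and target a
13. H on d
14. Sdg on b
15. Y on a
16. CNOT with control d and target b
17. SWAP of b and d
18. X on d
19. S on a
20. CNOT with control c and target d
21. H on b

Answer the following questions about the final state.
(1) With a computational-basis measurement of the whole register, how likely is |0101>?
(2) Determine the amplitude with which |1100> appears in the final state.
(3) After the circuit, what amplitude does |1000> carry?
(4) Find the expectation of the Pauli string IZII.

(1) Outcome |0101> occurs with probability 1/8.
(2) |1100> carries amplitude -sqrt(2)/4 in the final state.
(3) The final state's coefficient on |1000> equals -sqrt(2)/4.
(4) The expectation value of IZII is 0.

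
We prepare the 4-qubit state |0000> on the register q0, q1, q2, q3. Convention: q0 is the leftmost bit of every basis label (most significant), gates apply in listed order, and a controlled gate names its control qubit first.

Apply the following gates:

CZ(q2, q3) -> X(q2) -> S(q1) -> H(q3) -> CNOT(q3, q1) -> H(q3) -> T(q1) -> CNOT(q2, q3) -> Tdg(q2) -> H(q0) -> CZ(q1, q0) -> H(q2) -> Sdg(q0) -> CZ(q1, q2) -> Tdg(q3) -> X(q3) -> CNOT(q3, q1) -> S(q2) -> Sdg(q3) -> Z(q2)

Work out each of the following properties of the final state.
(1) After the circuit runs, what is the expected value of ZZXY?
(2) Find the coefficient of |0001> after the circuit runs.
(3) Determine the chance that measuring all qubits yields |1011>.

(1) The observable ZZXY averages to 1/2.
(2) The final state's coefficient on |0001> equals I/4.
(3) The probability of measuring |1011> is 1/16.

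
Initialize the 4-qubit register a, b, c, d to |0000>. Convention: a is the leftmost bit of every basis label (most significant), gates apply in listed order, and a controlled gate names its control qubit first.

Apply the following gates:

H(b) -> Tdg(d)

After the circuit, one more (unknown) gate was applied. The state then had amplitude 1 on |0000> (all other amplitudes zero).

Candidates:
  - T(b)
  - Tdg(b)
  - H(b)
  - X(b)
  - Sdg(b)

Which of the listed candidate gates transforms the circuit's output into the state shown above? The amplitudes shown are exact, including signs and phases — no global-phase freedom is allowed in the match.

The applied gate was H(b).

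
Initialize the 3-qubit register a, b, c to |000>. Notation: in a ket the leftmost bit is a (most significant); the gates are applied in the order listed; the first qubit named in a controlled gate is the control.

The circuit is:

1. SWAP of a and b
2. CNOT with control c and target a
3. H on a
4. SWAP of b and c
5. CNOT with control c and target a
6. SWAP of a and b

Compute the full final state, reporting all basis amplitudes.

The resulting statevector has amplitude sqrt(2)/2 on |000>, sqrt(2)/2 on |010>, and 0 on every other basis state.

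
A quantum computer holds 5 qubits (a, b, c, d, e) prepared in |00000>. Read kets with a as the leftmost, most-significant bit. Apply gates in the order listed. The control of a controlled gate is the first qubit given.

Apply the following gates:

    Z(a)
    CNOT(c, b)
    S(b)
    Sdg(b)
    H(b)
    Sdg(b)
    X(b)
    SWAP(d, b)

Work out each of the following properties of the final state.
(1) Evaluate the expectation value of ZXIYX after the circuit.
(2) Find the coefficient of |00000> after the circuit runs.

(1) The expectation value of ZXIYX is 0.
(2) |00000> carries amplitude -sqrt(2)*I/2 in the final state.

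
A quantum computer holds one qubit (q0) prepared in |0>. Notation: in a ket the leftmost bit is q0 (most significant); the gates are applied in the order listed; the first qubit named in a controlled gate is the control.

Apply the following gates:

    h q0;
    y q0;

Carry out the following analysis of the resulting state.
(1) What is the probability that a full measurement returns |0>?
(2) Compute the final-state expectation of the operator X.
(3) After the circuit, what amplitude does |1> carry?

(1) The probability of measuring |0> is 1/2.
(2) In the final state, X has expectation -1.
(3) |1> carries amplitude sqrt(2)*I/2 in the final state.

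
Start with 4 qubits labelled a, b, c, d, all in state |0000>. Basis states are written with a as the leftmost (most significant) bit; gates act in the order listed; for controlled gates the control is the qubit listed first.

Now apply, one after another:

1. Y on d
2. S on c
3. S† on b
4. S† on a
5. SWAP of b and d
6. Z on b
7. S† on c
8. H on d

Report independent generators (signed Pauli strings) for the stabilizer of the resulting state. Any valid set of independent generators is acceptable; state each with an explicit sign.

The final state is stabilized by the group generated by +IIIX, +ZIII, -IZII, +IIZI; other independent generating sets are equally valid.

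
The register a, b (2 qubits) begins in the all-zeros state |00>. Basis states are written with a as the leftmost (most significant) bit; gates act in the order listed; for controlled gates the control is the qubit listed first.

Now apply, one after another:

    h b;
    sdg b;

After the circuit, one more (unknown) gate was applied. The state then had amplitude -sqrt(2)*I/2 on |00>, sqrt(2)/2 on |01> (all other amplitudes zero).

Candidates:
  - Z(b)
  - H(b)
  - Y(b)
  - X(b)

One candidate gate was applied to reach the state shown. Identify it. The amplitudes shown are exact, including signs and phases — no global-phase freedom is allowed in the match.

The unique candidate consistent with the amplitudes is X(b).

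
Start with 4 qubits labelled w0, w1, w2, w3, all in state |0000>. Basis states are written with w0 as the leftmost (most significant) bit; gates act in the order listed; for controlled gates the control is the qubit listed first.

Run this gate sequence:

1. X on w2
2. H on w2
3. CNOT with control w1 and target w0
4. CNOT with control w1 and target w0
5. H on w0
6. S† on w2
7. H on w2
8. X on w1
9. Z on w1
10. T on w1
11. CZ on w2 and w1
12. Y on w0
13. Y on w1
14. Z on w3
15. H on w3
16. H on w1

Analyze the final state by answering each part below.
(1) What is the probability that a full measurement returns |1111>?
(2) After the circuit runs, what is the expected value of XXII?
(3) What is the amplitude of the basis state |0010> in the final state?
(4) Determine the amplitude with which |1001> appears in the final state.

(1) The probability of measuring |1111> is 1/16. Key observation: the block from step 3 through step 4 cancels to the identity and can be dropped.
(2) In the final state, XXII has expectation -1.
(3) The final state's coefficient on |0010> equals -1/4.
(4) The final state's coefficient on |1001> equals sqrt(2)*(-1 - I)*exp(I*pi/4)/8.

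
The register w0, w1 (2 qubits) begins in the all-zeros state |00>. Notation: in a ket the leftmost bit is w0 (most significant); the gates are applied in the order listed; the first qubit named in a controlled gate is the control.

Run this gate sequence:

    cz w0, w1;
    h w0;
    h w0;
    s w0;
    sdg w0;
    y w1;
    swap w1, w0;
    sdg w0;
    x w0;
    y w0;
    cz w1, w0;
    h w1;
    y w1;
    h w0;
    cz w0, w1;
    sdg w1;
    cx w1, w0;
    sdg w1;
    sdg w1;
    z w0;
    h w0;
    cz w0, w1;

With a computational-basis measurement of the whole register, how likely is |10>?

A full measurement returns |10> with probability 0. Key observation: the block from step 4 through step 5 cancels to the identity and can be dropped.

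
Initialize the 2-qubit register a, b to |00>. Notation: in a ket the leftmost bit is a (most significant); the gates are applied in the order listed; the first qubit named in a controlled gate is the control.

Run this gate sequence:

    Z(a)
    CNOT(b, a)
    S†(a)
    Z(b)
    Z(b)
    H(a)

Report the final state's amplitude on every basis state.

The resulting statevector has amplitude sqrt(2)/2 on |00>, 0 on |01>, sqrt(2)/2 on |10>, 0 on |11>.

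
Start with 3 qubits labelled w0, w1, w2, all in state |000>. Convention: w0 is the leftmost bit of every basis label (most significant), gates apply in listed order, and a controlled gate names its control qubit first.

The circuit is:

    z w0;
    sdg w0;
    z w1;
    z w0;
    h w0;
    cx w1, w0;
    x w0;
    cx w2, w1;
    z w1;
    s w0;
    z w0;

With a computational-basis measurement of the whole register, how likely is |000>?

A full measurement returns |000> with probability 1/2.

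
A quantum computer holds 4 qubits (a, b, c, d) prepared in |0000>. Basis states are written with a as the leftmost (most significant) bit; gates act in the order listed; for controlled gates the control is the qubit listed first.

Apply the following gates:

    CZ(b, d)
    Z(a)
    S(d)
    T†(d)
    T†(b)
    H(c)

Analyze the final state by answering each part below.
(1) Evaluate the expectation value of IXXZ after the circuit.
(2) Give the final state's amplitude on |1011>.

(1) The expectation value of IXXZ is 0.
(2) The final state's coefficient on |1011> equals 0.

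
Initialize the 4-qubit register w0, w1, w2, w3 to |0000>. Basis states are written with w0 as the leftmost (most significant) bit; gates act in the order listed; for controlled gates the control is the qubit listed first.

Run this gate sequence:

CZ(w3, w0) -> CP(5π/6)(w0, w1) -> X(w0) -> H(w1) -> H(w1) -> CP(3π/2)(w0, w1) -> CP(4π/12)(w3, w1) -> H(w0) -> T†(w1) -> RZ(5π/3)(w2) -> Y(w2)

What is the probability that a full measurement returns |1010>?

Outcome |1010> occurs with probability 1/2.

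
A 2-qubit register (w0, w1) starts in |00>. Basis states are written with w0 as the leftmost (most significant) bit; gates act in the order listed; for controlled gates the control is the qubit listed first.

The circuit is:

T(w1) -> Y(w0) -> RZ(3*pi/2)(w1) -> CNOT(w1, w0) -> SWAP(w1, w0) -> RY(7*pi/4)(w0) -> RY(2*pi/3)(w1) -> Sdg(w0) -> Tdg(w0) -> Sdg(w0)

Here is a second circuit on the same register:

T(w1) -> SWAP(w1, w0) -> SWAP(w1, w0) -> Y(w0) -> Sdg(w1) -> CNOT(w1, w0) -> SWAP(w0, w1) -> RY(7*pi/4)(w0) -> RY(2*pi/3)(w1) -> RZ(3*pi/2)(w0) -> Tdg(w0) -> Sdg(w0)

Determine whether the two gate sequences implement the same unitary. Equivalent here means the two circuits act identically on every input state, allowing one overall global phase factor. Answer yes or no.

Yes — the two circuits implement the same unitary up to a global phase.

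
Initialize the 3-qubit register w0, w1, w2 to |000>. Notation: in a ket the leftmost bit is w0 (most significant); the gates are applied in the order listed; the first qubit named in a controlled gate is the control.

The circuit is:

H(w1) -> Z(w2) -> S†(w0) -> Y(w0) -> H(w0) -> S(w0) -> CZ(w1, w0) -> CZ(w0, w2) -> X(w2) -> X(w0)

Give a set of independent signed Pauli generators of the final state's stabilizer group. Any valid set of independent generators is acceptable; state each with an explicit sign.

The final state is stabilized by the group generated by +YZI, -ZXI, -IIZ; other independent generating sets are equally valid.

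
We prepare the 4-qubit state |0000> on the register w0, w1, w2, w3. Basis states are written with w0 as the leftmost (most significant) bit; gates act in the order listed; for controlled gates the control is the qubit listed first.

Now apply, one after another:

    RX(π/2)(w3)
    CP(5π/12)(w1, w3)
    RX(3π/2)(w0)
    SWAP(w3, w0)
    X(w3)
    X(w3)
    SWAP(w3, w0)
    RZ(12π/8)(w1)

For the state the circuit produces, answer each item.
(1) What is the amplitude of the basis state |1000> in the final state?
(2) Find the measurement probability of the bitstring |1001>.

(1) The amplitude on |1000> is exp(3*I*pi/4)/2. Key observation: gates 4-7 undo each other exactly, leaving only the rest of the circuit to track.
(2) A full measurement returns |1001> with probability 1/4.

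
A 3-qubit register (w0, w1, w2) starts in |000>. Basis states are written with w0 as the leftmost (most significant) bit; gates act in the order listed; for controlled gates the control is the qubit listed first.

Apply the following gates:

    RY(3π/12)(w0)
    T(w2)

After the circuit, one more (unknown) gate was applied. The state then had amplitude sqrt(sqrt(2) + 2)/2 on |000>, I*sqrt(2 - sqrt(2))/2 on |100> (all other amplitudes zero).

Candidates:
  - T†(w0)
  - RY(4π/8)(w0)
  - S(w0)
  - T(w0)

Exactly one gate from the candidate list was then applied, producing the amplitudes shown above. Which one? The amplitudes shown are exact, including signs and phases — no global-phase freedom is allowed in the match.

It was S(w0) that produced the state shown.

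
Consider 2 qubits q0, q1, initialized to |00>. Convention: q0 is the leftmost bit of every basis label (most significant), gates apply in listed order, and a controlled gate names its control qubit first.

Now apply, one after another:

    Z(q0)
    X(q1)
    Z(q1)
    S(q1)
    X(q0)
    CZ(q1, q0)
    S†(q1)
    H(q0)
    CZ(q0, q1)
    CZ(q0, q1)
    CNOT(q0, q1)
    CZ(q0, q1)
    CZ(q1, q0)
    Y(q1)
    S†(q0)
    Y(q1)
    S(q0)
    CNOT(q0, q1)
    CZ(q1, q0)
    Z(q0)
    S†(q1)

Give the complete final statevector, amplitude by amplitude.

After the circuit, the state carries amplitude 0 on |00>, -sqrt(2)*I/2 on |01>, 0 on |10>, sqrt(2)*I/2 on |11>.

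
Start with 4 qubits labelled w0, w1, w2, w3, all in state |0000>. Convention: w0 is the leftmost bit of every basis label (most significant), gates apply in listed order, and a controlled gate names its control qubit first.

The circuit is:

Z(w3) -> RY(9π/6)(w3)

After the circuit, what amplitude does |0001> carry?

The amplitude on |0001> is sqrt(2)/2.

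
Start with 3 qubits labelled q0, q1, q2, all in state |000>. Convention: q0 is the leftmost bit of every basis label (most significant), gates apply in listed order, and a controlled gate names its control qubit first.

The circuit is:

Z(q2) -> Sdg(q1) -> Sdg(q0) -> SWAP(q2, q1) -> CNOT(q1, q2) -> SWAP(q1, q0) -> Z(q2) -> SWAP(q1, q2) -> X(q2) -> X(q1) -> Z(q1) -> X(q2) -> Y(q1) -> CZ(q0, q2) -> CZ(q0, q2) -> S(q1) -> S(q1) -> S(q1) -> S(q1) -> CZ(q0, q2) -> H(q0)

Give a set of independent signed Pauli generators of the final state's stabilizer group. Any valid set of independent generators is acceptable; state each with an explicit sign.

The stabilizer group can be generated by +XII, +IZI, +IIZ, among other valid generating sets. Key observation: steps 16-19 multiply out to the identity, so the circuit reduces to the remaining gates.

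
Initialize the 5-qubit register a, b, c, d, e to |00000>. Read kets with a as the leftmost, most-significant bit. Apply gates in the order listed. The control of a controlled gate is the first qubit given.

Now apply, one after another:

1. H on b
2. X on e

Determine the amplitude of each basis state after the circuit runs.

The final amplitudes are sqrt(2)/2 on |00001>, sqrt(2)/2 on |01001>, and 0 on every other basis state.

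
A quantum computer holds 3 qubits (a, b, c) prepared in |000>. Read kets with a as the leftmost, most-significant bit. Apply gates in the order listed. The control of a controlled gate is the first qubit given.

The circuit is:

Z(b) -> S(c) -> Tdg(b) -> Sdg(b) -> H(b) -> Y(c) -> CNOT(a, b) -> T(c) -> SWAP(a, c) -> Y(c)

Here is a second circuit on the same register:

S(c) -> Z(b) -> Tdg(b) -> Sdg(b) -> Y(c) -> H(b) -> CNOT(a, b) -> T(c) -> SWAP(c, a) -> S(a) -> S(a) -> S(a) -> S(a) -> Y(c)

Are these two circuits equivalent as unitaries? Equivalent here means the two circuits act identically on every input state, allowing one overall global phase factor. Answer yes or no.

Yes: on every input state the two circuits agree up to one overall phase factor.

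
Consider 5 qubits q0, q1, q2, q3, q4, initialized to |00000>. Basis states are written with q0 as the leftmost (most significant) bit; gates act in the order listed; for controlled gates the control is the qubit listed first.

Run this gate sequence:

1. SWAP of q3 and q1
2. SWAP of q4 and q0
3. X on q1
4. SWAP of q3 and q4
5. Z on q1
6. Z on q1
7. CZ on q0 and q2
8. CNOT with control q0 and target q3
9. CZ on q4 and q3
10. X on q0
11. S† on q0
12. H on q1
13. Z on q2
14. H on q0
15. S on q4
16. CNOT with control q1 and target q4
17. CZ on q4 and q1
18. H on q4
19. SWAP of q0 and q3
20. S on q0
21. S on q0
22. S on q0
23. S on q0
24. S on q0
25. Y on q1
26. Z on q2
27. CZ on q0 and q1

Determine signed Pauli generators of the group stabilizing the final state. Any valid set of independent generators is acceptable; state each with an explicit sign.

The final state is stabilized by the group generated by -IXIIZ, -IIIXI, -IZIIX, +ZIIII, +IIZII; other independent generating sets are equally valid. Key observation: gates 21-24 undo each other exactly, leaving only the rest of the circuit to track.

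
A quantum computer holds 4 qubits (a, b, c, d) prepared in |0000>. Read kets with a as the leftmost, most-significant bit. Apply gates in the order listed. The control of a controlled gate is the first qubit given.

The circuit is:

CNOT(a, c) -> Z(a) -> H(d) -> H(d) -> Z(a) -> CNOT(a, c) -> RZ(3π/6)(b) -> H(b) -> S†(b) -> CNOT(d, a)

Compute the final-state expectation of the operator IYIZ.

In the final state, IYIZ has expectation -1. Key observation: steps 1-6 multiply out to the identity, so the circuit reduces to the remaining gates.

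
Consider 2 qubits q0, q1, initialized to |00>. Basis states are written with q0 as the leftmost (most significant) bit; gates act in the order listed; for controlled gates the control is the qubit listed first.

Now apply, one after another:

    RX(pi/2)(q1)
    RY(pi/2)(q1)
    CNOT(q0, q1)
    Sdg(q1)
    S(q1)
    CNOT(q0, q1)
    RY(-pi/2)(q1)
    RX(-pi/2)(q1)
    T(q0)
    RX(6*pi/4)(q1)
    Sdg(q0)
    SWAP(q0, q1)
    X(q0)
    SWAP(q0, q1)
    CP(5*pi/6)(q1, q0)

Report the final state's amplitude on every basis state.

The final amplitudes are -sqrt(2)*I/2 on |00>, -sqrt(2)/2 on |01>, 0 on |10>, 0 on |11>. Key observation: steps 1-8 multiply out to the identity, so the circuit reduces to the remaining gates.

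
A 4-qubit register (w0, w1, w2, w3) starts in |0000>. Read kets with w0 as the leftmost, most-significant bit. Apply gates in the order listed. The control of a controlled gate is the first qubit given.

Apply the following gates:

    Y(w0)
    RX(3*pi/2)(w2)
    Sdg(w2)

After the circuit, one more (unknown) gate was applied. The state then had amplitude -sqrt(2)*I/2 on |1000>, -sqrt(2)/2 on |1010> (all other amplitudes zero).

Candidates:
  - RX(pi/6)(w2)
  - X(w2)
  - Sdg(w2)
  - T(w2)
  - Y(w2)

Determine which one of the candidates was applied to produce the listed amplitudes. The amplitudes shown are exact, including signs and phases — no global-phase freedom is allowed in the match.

The unique candidate consistent with the amplitudes is Sdg(w2).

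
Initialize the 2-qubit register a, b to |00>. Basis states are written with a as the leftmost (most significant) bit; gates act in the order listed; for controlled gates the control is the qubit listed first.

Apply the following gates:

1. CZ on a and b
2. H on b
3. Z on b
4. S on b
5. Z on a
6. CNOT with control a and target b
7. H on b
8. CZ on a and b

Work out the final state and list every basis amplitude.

The resulting statevector has amplitude 1/2 - I/2 on |00>, 1/2 + I/2 on |01>, 0 on |10>, 0 on |11>.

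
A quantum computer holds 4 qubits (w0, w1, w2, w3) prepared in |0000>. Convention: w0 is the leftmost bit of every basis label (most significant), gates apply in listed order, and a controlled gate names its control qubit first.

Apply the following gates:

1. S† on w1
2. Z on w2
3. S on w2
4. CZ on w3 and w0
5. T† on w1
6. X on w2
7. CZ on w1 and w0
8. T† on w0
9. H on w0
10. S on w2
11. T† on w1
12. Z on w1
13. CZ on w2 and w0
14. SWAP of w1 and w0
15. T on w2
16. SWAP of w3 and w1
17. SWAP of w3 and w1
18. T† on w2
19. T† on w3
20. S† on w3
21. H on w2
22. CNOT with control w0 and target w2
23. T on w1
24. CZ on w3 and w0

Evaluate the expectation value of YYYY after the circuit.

In the final state, YYYY has expectation 0. Key observation: steps 15-18 multiply out to the identity, so the circuit reduces to the remaining gates.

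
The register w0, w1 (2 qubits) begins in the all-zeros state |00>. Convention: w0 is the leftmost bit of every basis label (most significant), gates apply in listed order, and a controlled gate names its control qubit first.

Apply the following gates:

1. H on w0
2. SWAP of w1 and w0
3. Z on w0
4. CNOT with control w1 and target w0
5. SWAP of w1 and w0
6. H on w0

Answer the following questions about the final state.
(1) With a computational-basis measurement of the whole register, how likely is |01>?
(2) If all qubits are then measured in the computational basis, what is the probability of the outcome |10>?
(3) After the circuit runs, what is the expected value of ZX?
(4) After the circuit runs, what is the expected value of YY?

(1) A full measurement returns |01> with probability 1/4.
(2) A full measurement returns |10> with probability 1/4.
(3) In the final state, ZX has expectation 1.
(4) The expectation value of YY is 1.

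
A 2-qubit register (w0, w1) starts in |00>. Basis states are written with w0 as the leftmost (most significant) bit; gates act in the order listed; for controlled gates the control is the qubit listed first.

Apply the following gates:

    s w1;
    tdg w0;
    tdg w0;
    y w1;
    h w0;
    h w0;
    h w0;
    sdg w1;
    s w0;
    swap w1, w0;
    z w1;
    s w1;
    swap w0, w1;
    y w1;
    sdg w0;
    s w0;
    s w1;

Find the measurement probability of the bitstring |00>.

Outcome |00> occurs with probability 1/2.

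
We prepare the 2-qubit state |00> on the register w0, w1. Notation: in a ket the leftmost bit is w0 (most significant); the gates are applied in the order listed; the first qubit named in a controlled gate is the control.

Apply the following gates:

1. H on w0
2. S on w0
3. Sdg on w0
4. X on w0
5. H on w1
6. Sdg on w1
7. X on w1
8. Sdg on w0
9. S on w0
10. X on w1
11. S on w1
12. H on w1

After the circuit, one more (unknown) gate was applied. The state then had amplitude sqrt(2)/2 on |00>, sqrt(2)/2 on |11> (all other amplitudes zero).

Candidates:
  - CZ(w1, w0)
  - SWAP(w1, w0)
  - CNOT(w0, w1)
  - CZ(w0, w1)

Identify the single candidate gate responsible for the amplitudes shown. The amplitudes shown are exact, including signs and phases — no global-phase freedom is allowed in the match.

The applied gate was CNOT(w0, w1). Key observation: gates 5-12 undo each other exactly, leaving only the rest of the circuit to track.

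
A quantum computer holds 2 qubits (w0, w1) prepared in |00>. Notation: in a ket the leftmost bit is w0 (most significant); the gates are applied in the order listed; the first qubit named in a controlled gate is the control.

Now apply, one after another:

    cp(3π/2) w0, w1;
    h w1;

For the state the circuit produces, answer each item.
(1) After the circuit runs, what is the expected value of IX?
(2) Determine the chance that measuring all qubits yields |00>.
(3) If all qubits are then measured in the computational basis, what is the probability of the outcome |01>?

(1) The observable IX averages to 1.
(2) The probability of measuring |00> is 1/2.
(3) Outcome |01> occurs with probability 1/2.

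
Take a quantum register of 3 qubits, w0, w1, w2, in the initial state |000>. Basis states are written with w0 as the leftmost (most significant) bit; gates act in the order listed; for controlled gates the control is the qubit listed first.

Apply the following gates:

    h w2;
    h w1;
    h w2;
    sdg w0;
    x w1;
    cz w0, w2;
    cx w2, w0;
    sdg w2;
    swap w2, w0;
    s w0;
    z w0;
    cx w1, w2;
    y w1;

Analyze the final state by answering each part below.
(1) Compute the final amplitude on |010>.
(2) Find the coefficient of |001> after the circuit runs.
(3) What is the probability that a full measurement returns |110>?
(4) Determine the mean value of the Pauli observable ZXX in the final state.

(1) |010> carries amplitude sqrt(2)*I/2 in the final state.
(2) The amplitude on |001> is -sqrt(2)*I/2.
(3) The probability of measuring |110> is 0.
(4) The observable ZXX averages to -1.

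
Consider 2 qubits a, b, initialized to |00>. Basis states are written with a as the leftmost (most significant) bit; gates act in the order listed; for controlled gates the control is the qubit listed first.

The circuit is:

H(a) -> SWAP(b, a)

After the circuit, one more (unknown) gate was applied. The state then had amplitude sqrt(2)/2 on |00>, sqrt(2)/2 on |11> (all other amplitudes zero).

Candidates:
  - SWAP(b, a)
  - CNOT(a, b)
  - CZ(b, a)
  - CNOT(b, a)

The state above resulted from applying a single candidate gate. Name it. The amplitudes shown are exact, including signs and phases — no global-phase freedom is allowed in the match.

The unique candidate consistent with the amplitudes is CNOT(b, a).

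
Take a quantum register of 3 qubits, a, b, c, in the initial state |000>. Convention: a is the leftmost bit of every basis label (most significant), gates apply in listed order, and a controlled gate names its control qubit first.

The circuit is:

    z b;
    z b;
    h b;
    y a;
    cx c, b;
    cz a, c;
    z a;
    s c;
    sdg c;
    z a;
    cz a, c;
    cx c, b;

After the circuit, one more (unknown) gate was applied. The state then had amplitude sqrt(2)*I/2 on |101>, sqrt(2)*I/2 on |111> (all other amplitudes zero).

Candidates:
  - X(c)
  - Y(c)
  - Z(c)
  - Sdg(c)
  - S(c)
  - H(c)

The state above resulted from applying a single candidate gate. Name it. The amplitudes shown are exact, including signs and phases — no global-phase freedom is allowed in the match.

It was X(c) that produced the state shown.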